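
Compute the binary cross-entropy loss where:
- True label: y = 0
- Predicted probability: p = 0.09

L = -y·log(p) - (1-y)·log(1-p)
L = 0.09431

L = -0·log(0.09) - 1·log(0.91) = -log(0.91) = 0.09431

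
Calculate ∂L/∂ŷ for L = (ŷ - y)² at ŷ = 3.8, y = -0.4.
∂L/∂ŷ = 8.4

∂L/∂ŷ = 2(ŷ - y) = 2(3.8 - -0.4) = 2(4.2) = 8.4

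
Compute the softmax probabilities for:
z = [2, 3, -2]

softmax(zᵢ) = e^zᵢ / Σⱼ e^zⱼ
p = [0.2676, 0.7275, 0.0049]

exp(z) = [7.389, 20.09, 0.1353]
Sum = 27.61
p = [0.2676, 0.7275, 0.0049]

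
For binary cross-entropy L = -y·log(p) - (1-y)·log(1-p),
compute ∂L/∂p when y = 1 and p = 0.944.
∂L/∂p = -1.059

∂L/∂p = -y/p + (1-y)/(1-p) = -1/0.944 + 0 = -1.059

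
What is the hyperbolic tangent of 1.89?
0.9554

tanh(1.89) = (e^(1.89) - e^(-1.89))/(e^(1.89) + e^(-1.89)) = 0.9554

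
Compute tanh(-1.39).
-0.8832

tanh(-1.39) = (e^(-1.39) - e^(1.39))/(e^(-1.39) + e^(1.39)) = -0.8832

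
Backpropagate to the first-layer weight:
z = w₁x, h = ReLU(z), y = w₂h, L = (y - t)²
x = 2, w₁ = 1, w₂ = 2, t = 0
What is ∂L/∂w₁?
∂L/∂w₁ = 32

Forward pass:
z = w₁x = 1×2 = 2
h = ReLU(2) = 2
y = w₂h = 2×2 = 4

Backward pass:
∂L/∂y = 2(y - t) = 2(4 - 0) = 8
∂y/∂h = w₂ = 2
∂h/∂z = 1 (ReLU derivative)
∂z/∂w₁ = x = 2

∂L/∂w₁ = 8 × 2 × 1 × 2 = 32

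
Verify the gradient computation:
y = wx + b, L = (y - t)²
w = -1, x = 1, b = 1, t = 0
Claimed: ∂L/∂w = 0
Correct

y = (-1)(1) + 1 = 0
∂L/∂y = 2(y - t) = 2(0 - 0) = 0
∂y/∂w = x = 1
∂L/∂w = 0 × 1 = 0

Claimed value: 0
Correct: The correct gradient is 0.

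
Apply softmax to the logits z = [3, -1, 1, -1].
p = [0.8533, 0.0156, 0.1155, 0.0156]

exp(z) = [20.09, 0.3679, 2.718, 0.3679]
Sum = 23.54
p = [0.8533, 0.0156, 0.1155, 0.0156]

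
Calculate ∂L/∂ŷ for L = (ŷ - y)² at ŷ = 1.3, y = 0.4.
∂L/∂ŷ = 1.8

∂L/∂ŷ = 2(ŷ - y) = 2(1.3 - 0.4) = 2(0.9) = 1.8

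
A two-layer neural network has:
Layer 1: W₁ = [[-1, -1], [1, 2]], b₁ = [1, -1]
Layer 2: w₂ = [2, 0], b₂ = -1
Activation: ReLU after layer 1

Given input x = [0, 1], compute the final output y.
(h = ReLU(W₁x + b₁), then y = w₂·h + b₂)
y = -1

Layer 1 pre-activation: z₁ = [0, 1]
After ReLU: h = [0, 1]
Layer 2 output: y = 2×0 + 0×1 + -1 = -1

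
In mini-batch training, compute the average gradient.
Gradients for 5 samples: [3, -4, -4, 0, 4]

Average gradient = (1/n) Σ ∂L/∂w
Average gradient = -0.2

Average = (1/5)(3 + -4 + -4 + 0 + 4) = -1/5 = -0.2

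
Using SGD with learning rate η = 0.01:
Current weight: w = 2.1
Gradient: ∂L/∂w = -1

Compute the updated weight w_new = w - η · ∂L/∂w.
w_new = 2.11

w_new = w - η·∂L/∂w = 2.1 - 0.01×(-1) = 2.1 - (-0.01) = 2.11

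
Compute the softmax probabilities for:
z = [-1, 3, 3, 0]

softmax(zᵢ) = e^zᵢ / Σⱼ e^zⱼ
p = [0.0089, 0.4835, 0.4835, 0.0241]

exp(z) = [0.3679, 20.09, 20.09, 1]
Sum = 41.54
p = [0.0089, 0.4835, 0.4835, 0.0241]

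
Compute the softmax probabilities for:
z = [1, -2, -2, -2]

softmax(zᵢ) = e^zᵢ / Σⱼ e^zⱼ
p = [0.87, 0.0433, 0.0433, 0.0433]

exp(z) = [2.718, 0.1353, 0.1353, 0.1353]
Sum = 3.124
p = [0.87, 0.0433, 0.0433, 0.0433]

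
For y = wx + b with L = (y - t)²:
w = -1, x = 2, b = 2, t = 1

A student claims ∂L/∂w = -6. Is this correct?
Incorrect

y = (-1)(2) + 2 = 0
∂L/∂y = 2(y - t) = 2(0 - 1) = -2
∂y/∂w = x = 2
∂L/∂w = -2 × 2 = -4

Claimed value: -6
Incorrect: The correct gradient is -4.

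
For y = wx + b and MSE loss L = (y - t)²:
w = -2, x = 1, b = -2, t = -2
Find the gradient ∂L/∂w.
∂L/∂w = -4

y = wx + b = (-2)(1) + -2 = -4
∂L/∂y = 2(y - t) = 2(-4 - -2) = -4
∂y/∂w = x = 1
∂L/∂w = ∂L/∂y · ∂y/∂w = -4 × 1 = -4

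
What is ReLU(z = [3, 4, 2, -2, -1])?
h = [3, 4, 2, 0, 0]

ReLU applied element-wise: max(0,3)=3, max(0,4)=4, max(0,2)=2, max(0,-2)=0, max(0,-1)=0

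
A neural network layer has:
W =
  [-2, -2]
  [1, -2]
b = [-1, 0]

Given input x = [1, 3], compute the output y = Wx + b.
y = [-9, -5]

Wx = [-2×1 + -2×3, 1×1 + -2×3]
   = [-8, -5]
y = Wx + b = [-8 + -1, -5 + 0] = [-9, -5]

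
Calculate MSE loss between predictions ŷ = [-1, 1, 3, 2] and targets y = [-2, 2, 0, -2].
MSE = 6.75

MSE = (1/4)((-1--2)² + (1-2)² + (3-0)² + (2--2)²) = (1/4)(1 + 1 + 9 + 16) = 6.75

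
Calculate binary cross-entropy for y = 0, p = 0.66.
L = 1.079

L = -0·log(0.66) - 1·log(0.34) = -log(0.34) = 1.079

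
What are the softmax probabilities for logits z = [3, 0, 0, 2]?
p = [0.6815, 0.0339, 0.0339, 0.2507]

exp(z) = [20.09, 1, 1, 7.389]
Sum = 29.47
p = [0.6815, 0.0339, 0.0339, 0.2507]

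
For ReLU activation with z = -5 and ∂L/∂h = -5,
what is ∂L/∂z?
∂L/∂z = 0

h = ReLU(-5) = 0
Since z < 0: ∂h/∂z = 0
∂L/∂z = ∂L/∂h · ∂h/∂z = -5 × 0 = 0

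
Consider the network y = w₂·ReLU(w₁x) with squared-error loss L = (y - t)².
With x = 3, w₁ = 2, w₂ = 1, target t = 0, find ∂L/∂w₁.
∂L/∂w₁ = 36

Forward pass:
z = w₁x = 2×3 = 6
h = ReLU(6) = 6
y = w₂h = 1×6 = 6

Backward pass:
∂L/∂y = 2(y - t) = 2(6 - 0) = 12
∂y/∂h = w₂ = 1
∂h/∂z = 1 (ReLU derivative)
∂z/∂w₁ = x = 3

∂L/∂w₁ = 12 × 1 × 1 × 3 = 36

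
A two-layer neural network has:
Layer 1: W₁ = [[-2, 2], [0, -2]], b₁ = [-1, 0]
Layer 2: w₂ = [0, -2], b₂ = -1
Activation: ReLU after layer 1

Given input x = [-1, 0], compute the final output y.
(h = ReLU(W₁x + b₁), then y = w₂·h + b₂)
y = -1

Layer 1 pre-activation: z₁ = [1, 0]
After ReLU: h = [1, 0]
Layer 2 output: y = 0×1 + -2×0 + -1 = -1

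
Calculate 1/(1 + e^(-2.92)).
0.9488

sigmoid(2.92) = 1/(1 + e^(-2.92)) = 1/(1 + 0.05393) = 0.9488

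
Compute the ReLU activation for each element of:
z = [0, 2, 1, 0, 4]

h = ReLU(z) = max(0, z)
h = [0, 2, 1, 0, 4]

ReLU applied element-wise: max(0,0)=0, max(0,2)=2, max(0,1)=1, max(0,0)=0, max(0,4)=4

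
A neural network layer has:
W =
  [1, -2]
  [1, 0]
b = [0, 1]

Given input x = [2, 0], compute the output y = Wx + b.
y = [2, 3]

Wx = [1×2 + -2×0, 1×2 + 0×0]
   = [2, 2]
y = Wx + b = [2 + 0, 2 + 1] = [2, 3]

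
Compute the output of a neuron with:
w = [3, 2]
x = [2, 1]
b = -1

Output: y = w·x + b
y = 7

y = (3)(2) + (2)(1) + -1 = 7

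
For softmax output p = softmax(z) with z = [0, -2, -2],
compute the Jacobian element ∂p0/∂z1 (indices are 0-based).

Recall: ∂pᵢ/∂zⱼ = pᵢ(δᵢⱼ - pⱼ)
∂p0/∂z1 = -0.08382

p = softmax(z) = [0.787, 0.1065, 0.1065]
p0 = 0.787, p1 = 0.1065

∂p0/∂z1 = -p0 × p1 = -0.787 × 0.1065 = -0.08382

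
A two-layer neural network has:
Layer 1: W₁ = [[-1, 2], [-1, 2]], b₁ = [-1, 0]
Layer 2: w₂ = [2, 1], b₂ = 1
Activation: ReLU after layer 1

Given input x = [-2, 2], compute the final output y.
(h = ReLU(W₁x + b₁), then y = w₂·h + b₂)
y = 17

Layer 1 pre-activation: z₁ = [5, 6]
After ReLU: h = [5, 6]
Layer 2 output: y = 2×5 + 1×6 + 1 = 17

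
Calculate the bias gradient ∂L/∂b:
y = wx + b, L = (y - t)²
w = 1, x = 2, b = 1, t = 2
∂L/∂b = 2

y = wx + b = (1)(2) + 1 = 3
∂L/∂y = 2(y - t) = 2(3 - 2) = 2
∂y/∂b = 1
∂L/∂b = ∂L/∂y · ∂y/∂b = 2 × 1 = 2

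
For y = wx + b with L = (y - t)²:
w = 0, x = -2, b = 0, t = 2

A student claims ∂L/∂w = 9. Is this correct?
Incorrect

y = (0)(-2) + 0 = 0
∂L/∂y = 2(y - t) = 2(0 - 2) = -4
∂y/∂w = x = -2
∂L/∂w = -4 × -2 = 8

Claimed value: 9
Incorrect: The correct gradient is 8.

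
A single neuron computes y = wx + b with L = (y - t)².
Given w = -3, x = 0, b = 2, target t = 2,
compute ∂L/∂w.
∂L/∂w = 0

y = wx + b = (-3)(0) + 2 = 2
∂L/∂y = 2(y - t) = 2(2 - 2) = 0
∂y/∂w = x = 0
∂L/∂w = ∂L/∂y · ∂y/∂w = 0 × 0 = 0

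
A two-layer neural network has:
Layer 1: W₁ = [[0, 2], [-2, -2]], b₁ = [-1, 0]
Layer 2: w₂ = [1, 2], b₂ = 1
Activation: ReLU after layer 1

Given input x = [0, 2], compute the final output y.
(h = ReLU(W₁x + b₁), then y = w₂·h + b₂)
y = 4

Layer 1 pre-activation: z₁ = [3, -4]
After ReLU: h = [3, 0]
Layer 2 output: y = 1×3 + 2×0 + 1 = 4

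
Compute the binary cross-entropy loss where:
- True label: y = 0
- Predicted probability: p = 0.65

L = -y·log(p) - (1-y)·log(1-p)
L = 1.05

L = -0·log(0.65) - 1·log(0.35) = -log(0.35) = 1.05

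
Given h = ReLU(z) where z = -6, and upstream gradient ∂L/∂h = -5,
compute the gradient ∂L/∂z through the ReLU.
∂L/∂z = 0

h = ReLU(-6) = 0
Since z < 0: ∂h/∂z = 0
∂L/∂z = ∂L/∂h · ∂h/∂z = -5 × 0 = 0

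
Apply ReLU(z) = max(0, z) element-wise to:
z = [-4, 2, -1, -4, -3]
h = [0, 2, 0, 0, 0]

ReLU applied element-wise: max(0,-4)=0, max(0,2)=2, max(0,-1)=0, max(0,-4)=0, max(0,-3)=0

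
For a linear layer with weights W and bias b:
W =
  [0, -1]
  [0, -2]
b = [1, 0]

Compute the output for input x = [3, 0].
y = [1, 0]

Wx = [0×3 + -1×0, 0×3 + -2×0]
   = [0, 0]
y = Wx + b = [0 + 1, 0 + 0] = [1, 0]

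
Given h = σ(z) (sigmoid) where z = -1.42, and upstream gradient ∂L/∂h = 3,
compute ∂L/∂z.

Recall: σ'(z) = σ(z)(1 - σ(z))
∂L/∂z = 0.4703

σ(-1.42) = 0.1947
σ'(-1.42) = σ(-1.42)(1 - σ(-1.42)) = 0.1947 × 0.8053 = 0.1568
∂L/∂z = ∂L/∂h · σ'(z) = 3 × 0.1568 = 0.4703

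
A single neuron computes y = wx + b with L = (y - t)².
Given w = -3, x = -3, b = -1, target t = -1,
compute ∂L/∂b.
∂L/∂b = 18

y = wx + b = (-3)(-3) + -1 = 8
∂L/∂y = 2(y - t) = 2(8 - -1) = 18
∂y/∂b = 1
∂L/∂b = ∂L/∂y · ∂y/∂b = 18 × 1 = 18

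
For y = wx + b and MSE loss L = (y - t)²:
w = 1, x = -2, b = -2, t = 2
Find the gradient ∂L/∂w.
∂L/∂w = 24

y = wx + b = (1)(-2) + -2 = -4
∂L/∂y = 2(y - t) = 2(-4 - 2) = -12
∂y/∂w = x = -2
∂L/∂w = ∂L/∂y · ∂y/∂w = -12 × -2 = 24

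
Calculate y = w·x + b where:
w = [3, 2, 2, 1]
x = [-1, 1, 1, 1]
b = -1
y = 1

y = (3)(-1) + (2)(1) + (2)(1) + (1)(1) + -1 = 1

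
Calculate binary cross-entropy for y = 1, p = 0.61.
L = 0.4943

L = -1·log(0.61) - 0·log(0.39) = -log(0.61) = 0.4943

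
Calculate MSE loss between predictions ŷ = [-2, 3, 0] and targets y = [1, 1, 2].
MSE = 5.667

MSE = (1/3)((-2-1)² + (3-1)² + (0-2)²) = (1/3)(9 + 4 + 4) = 5.667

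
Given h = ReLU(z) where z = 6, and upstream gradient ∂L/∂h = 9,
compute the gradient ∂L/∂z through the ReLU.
∂L/∂z = 9

h = ReLU(6) = 6
Since z > 0: ∂h/∂z = 1
∂L/∂z = ∂L/∂h · ∂h/∂z = 9 × 1 = 9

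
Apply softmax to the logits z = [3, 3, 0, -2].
p = [0.4863, 0.4863, 0.0242, 0.0033]

exp(z) = [20.09, 20.09, 1, 0.1353]
Sum = 41.31
p = [0.4863, 0.4863, 0.0242, 0.0033]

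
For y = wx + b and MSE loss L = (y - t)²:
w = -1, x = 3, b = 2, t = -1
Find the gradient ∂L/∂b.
∂L/∂b = 0

y = wx + b = (-1)(3) + 2 = -1
∂L/∂y = 2(y - t) = 2(-1 - -1) = 0
∂y/∂b = 1
∂L/∂b = ∂L/∂y · ∂y/∂b = 0 × 1 = 0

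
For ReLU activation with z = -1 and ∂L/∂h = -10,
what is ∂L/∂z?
∂L/∂z = 0

h = ReLU(-1) = 0
Since z < 0: ∂h/∂z = 0
∂L/∂z = ∂L/∂h · ∂h/∂z = -10 × 0 = 0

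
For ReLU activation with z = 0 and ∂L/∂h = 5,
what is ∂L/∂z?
∂L/∂z = 0

h = ReLU(0) = 0
At z = 0: ∂h/∂z = 0 (by convention)
∂L/∂z = ∂L/∂h · ∂h/∂z = 5 × 0 = 0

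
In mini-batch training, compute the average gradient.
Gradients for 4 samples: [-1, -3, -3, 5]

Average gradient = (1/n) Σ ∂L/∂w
Average gradient = -0.5

Average = (1/4)(-1 + -3 + -3 + 5) = -2/4 = -0.5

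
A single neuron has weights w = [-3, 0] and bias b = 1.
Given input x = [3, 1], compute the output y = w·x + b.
y = -8

y = (-3)(3) + (0)(1) + 1 = -8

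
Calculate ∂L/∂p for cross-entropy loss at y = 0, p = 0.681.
∂L/∂p = 3.135

∂L/∂p = -y/p + (1-y)/(1-p) = 0 + 1/0.319 = 3.135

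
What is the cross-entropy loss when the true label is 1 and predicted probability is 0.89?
L = 0.1165

L = -1·log(0.89) - 0·log(0.11) = -log(0.89) = 0.1165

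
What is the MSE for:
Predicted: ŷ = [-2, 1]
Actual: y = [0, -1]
MSE = 4

MSE = (1/2)((-2-0)² + (1--1)²) = (1/2)(4 + 4) = 4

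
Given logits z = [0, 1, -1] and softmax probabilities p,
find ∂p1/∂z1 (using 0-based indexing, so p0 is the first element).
∂p1/∂z1 = 0.2227

p = softmax(z) = [0.2447, 0.6652, 0.09003]
p1 = 0.6652

∂p1/∂z1 = p1(1 - p1) = 0.6652 × (1 - 0.6652) = 0.2227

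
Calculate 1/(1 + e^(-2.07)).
0.888

sigmoid(2.07) = 1/(1 + e^(-2.07)) = 1/(1 + 0.1262) = 0.888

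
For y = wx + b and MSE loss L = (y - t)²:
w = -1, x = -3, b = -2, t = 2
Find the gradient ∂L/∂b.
∂L/∂b = -2

y = wx + b = (-1)(-3) + -2 = 1
∂L/∂y = 2(y - t) = 2(1 - 2) = -2
∂y/∂b = 1
∂L/∂b = ∂L/∂y · ∂y/∂b = -2 × 1 = -2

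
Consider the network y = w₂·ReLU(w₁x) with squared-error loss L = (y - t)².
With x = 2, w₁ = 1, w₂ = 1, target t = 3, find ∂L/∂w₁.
∂L/∂w₁ = -4

Forward pass:
z = w₁x = 1×2 = 2
h = ReLU(2) = 2
y = w₂h = 1×2 = 2

Backward pass:
∂L/∂y = 2(y - t) = 2(2 - 3) = -2
∂y/∂h = w₂ = 1
∂h/∂z = 1 (ReLU derivative)
∂z/∂w₁ = x = 2

∂L/∂w₁ = -2 × 1 × 1 × 2 = -4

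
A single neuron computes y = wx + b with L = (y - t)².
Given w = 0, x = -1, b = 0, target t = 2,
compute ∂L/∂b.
∂L/∂b = -4

y = wx + b = (0)(-1) + 0 = 0
∂L/∂y = 2(y - t) = 2(0 - 2) = -4
∂y/∂b = 1
∂L/∂b = ∂L/∂y · ∂y/∂b = -4 × 1 = -4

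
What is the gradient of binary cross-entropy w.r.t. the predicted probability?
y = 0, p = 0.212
∂L/∂p = 1.269

∂L/∂p = -y/p + (1-y)/(1-p) = 0 + 1/0.788 = 1.269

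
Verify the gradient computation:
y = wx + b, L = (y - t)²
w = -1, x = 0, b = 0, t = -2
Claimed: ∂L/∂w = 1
Incorrect

y = (-1)(0) + 0 = 0
∂L/∂y = 2(y - t) = 2(0 - -2) = 4
∂y/∂w = x = 0
∂L/∂w = 4 × 0 = 0

Claimed value: 1
Incorrect: The correct gradient is 0.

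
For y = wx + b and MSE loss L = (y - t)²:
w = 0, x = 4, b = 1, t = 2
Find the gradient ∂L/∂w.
∂L/∂w = -8

y = wx + b = (0)(4) + 1 = 1
∂L/∂y = 2(y - t) = 2(1 - 2) = -2
∂y/∂w = x = 4
∂L/∂w = ∂L/∂y · ∂y/∂w = -2 × 4 = -8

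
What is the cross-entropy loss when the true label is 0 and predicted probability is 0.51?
L = 0.7133

L = -0·log(0.51) - 1·log(0.49) = -log(0.49) = 0.7133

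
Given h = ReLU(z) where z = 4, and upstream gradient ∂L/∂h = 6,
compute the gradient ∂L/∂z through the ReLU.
∂L/∂z = 6

h = ReLU(4) = 4
Since z > 0: ∂h/∂z = 1
∂L/∂z = ∂L/∂h · ∂h/∂z = 6 × 1 = 6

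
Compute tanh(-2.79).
-0.9925

tanh(-2.79) = (e^(-2.79) - e^(2.79))/(e^(-2.79) + e^(2.79)) = -0.9925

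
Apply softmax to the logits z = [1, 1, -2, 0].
p = [0.4136, 0.4136, 0.0206, 0.1522]

exp(z) = [2.718, 2.718, 0.1353, 1]
Sum = 6.572
p = [0.4136, 0.4136, 0.0206, 0.1522]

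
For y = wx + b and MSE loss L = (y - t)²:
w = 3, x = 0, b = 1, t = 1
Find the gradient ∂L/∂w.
∂L/∂w = 0

y = wx + b = (3)(0) + 1 = 1
∂L/∂y = 2(y - t) = 2(1 - 1) = 0
∂y/∂w = x = 0
∂L/∂w = ∂L/∂y · ∂y/∂w = 0 × 0 = 0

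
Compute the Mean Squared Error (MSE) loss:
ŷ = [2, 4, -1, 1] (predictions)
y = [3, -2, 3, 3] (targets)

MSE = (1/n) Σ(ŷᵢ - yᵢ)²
MSE = 14.25

MSE = (1/4)((2-3)² + (4--2)² + (-1-3)² + (1-3)²) = (1/4)(1 + 36 + 16 + 4) = 14.25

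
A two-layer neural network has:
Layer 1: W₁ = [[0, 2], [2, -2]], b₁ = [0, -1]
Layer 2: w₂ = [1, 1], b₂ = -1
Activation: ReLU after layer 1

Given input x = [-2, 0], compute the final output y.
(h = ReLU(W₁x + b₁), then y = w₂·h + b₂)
y = -1

Layer 1 pre-activation: z₁ = [0, -5]
After ReLU: h = [0, 0]
Layer 2 output: y = 1×0 + 1×0 + -1 = -1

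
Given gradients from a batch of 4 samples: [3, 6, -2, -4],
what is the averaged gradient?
Average gradient = 0.75

Average = (1/4)(3 + 6 + -2 + -4) = 3/4 = 0.75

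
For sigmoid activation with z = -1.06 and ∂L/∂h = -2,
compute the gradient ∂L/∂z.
∂L/∂z = -0.3822

σ(-1.06) = 0.2573
σ'(-1.06) = σ(-1.06)(1 - σ(-1.06)) = 0.2573 × 0.7427 = 0.1911
∂L/∂z = ∂L/∂h · σ'(z) = -2 × 0.1911 = -0.3822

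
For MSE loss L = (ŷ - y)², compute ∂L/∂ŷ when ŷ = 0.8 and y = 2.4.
∂L/∂ŷ = -3.2

∂L/∂ŷ = 2(ŷ - y) = 2(0.8 - 2.4) = 2(-1.6) = -3.2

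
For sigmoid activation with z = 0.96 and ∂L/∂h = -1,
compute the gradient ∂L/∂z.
∂L/∂z = -0.2002

σ(0.96) = 0.7231
σ'(0.96) = σ(0.96)(1 - σ(0.96)) = 0.7231 × 0.2769 = 0.2002
∂L/∂z = ∂L/∂h · σ'(z) = -1 × 0.2002 = -0.2002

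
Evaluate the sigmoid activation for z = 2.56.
0.9282

sigmoid(2.56) = 1/(1 + e^(-2.56)) = 1/(1 + 0.0773) = 0.9282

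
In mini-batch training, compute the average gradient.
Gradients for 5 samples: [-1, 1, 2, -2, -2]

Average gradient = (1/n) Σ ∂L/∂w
Average gradient = -0.4

Average = (1/5)(-1 + 1 + 2 + -2 + -2) = -2/5 = -0.4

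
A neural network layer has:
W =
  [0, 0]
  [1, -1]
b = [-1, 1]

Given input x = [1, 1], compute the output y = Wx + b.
y = [-1, 1]

Wx = [0×1 + 0×1, 1×1 + -1×1]
   = [0, 0]
y = Wx + b = [0 + -1, 0 + 1] = [-1, 1]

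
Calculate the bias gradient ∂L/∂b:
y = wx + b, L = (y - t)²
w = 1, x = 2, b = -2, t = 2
∂L/∂b = -4

y = wx + b = (1)(2) + -2 = 0
∂L/∂y = 2(y - t) = 2(0 - 2) = -4
∂y/∂b = 1
∂L/∂b = ∂L/∂y · ∂y/∂b = -4 × 1 = -4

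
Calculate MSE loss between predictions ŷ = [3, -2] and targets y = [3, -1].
MSE = 0.5

MSE = (1/2)((3-3)² + (-2--1)²) = (1/2)(0 + 1) = 0.5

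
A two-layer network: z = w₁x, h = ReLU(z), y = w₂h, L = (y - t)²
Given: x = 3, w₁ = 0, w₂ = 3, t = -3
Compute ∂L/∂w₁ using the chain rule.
∂L/∂w₁ = 0

Forward pass:
z = w₁x = 0×3 = 0
h = ReLU(0) = 0
y = w₂h = 3×0 = 0

Backward pass:
∂L/∂y = 2(y - t) = 2(0 - -3) = 6
∂y/∂h = w₂ = 3
∂h/∂z = 0 (ReLU derivative)
∂z/∂w₁ = x = 3

∂L/∂w₁ = 6 × 3 × 0 × 3 = 0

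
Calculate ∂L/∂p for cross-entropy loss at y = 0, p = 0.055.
∂L/∂p = 1.058

∂L/∂p = -y/p + (1-y)/(1-p) = 0 + 1/0.945 = 1.058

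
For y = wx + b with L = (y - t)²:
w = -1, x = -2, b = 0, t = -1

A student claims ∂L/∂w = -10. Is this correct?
Incorrect

y = (-1)(-2) + 0 = 2
∂L/∂y = 2(y - t) = 2(2 - -1) = 6
∂y/∂w = x = -2
∂L/∂w = 6 × -2 = -12

Claimed value: -10
Incorrect: The correct gradient is -12.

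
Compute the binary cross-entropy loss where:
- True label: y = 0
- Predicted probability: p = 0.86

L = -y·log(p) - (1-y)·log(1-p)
L = 1.966

L = -0·log(0.86) - 1·log(0.14) = -log(0.14) = 1.966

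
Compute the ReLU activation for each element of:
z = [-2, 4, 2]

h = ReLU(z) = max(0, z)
h = [0, 4, 2]

ReLU applied element-wise: max(0,-2)=0, max(0,4)=4, max(0,2)=2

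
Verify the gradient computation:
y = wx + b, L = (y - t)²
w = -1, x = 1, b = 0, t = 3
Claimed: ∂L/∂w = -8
Correct

y = (-1)(1) + 0 = -1
∂L/∂y = 2(y - t) = 2(-1 - 3) = -8
∂y/∂w = x = 1
∂L/∂w = -8 × 1 = -8

Claimed value: -8
Correct: The correct gradient is -8.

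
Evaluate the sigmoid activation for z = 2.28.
0.9072

sigmoid(2.28) = 1/(1 + e^(-2.28)) = 1/(1 + 0.1023) = 0.9072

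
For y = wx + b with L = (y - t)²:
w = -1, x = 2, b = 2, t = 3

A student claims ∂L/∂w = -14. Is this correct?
Incorrect

y = (-1)(2) + 2 = 0
∂L/∂y = 2(y - t) = 2(0 - 3) = -6
∂y/∂w = x = 2
∂L/∂w = -6 × 2 = -12

Claimed value: -14
Incorrect: The correct gradient is -12.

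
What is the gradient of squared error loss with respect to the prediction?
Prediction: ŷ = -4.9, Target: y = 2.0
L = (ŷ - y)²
∂L/∂ŷ = -13.8

∂L/∂ŷ = 2(ŷ - y) = 2(-4.9 - 2.0) = 2(-6.9) = -13.8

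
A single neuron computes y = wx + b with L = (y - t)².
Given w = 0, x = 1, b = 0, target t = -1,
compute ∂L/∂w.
∂L/∂w = 2

y = wx + b = (0)(1) + 0 = 0
∂L/∂y = 2(y - t) = 2(0 - -1) = 2
∂y/∂w = x = 1
∂L/∂w = ∂L/∂y · ∂y/∂w = 2 × 1 = 2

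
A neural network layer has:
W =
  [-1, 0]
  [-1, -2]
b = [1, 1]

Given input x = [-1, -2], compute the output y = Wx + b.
y = [2, 6]

Wx = [-1×-1 + 0×-2, -1×-1 + -2×-2]
   = [1, 5]
y = Wx + b = [1 + 1, 5 + 1] = [2, 6]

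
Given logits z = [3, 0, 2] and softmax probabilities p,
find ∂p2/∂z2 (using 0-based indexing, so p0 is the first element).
∂p2/∂z2 = 0.1922

p = softmax(z) = [0.7054, 0.03512, 0.2595]
p2 = 0.2595

∂p2/∂z2 = p2(1 - p2) = 0.2595 × (1 - 0.2595) = 0.1922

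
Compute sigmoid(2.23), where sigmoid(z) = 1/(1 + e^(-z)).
0.9029

sigmoid(2.23) = 1/(1 + e^(-2.23)) = 1/(1 + 0.1075) = 0.9029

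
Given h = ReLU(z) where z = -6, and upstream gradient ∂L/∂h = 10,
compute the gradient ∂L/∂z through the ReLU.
∂L/∂z = 0

h = ReLU(-6) = 0
Since z < 0: ∂h/∂z = 0
∂L/∂z = ∂L/∂h · ∂h/∂z = 10 × 0 = 0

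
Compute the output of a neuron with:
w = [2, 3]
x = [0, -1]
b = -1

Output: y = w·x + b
y = -4

y = (2)(0) + (3)(-1) + -1 = -4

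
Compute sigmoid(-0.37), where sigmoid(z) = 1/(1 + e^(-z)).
0.4085

sigmoid(-0.37) = 1/(1 + e^(0.37)) = 1/(1 + 1.448) = 0.4085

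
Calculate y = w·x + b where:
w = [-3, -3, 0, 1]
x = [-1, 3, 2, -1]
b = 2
y = -5

y = (-3)(-1) + (-3)(3) + (0)(2) + (1)(-1) + 2 = -5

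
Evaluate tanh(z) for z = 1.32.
0.8668

tanh(1.32) = (e^(1.32) - e^(-1.32))/(e^(1.32) + e^(-1.32)) = 0.8668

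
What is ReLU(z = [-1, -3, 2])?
h = [0, 0, 2]

ReLU applied element-wise: max(0,-1)=0, max(0,-3)=0, max(0,2)=2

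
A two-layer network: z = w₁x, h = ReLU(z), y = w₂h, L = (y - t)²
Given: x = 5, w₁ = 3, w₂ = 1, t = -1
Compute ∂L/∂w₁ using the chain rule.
∂L/∂w₁ = 160

Forward pass:
z = w₁x = 3×5 = 15
h = ReLU(15) = 15
y = w₂h = 1×15 = 15

Backward pass:
∂L/∂y = 2(y - t) = 2(15 - -1) = 32
∂y/∂h = w₂ = 1
∂h/∂z = 1 (ReLU derivative)
∂z/∂w₁ = x = 5

∂L/∂w₁ = 32 × 1 × 1 × 5 = 160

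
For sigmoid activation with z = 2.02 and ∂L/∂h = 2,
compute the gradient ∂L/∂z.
∂L/∂z = 0.2068

σ(2.02) = 0.8829
σ'(2.02) = σ(2.02)(1 - σ(2.02)) = 0.8829 × 0.1171 = 0.1034
∂L/∂z = ∂L/∂h · σ'(z) = 2 × 0.1034 = 0.2068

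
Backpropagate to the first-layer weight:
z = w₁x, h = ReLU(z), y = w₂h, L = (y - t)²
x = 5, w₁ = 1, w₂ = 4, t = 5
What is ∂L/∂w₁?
∂L/∂w₁ = 600

Forward pass:
z = w₁x = 1×5 = 5
h = ReLU(5) = 5
y = w₂h = 4×5 = 20

Backward pass:
∂L/∂y = 2(y - t) = 2(20 - 5) = 30
∂y/∂h = w₂ = 4
∂h/∂z = 1 (ReLU derivative)
∂z/∂w₁ = x = 5

∂L/∂w₁ = 30 × 4 × 1 × 5 = 600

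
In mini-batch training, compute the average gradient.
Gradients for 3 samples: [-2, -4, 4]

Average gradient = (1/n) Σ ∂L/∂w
Average gradient = -0.6667

Average = (1/3)(-2 + -4 + 4) = -2/3 = -0.6667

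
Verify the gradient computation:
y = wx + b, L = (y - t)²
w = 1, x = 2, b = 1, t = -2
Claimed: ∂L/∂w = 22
Incorrect

y = (1)(2) + 1 = 3
∂L/∂y = 2(y - t) = 2(3 - -2) = 10
∂y/∂w = x = 2
∂L/∂w = 10 × 2 = 20

Claimed value: 22
Incorrect: The correct gradient is 20.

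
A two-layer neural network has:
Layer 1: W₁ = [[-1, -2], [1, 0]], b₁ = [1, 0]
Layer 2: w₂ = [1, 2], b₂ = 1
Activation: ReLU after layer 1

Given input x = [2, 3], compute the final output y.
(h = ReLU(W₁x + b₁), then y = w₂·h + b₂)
y = 5

Layer 1 pre-activation: z₁ = [-7, 2]
After ReLU: h = [0, 2]
Layer 2 output: y = 1×0 + 2×2 + 1 = 5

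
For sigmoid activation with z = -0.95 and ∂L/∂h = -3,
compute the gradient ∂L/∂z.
∂L/∂z = -0.6033

σ(-0.95) = 0.2789
σ'(-0.95) = σ(-0.95)(1 - σ(-0.95)) = 0.2789 × 0.7211 = 0.2011
∂L/∂z = ∂L/∂h · σ'(z) = -3 × 0.2011 = -0.6033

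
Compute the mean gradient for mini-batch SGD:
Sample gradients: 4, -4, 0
Average gradient = 0

Average = (1/3)(4 + -4 + 0) = 0/3 = 0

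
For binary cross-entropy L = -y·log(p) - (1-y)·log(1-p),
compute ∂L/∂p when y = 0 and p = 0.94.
∂L/∂p = 16.67

∂L/∂p = -y/p + (1-y)/(1-p) = 0 + 1/0.06 = 16.67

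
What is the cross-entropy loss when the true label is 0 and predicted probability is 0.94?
L = 2.813

L = -0·log(0.94) - 1·log(0.06) = -log(0.06) = 2.813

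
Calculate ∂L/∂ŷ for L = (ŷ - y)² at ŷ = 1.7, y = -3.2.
∂L/∂ŷ = 9.8

∂L/∂ŷ = 2(ŷ - y) = 2(1.7 - -3.2) = 2(4.9) = 9.8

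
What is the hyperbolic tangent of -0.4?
-0.3799

tanh(-0.4) = (e^(-0.4) - e^(0.4))/(e^(-0.4) + e^(0.4)) = -0.3799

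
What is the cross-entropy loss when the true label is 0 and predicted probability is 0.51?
L = 0.7133

L = -0·log(0.51) - 1·log(0.49) = -log(0.49) = 0.7133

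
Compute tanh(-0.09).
-0.08976

tanh(-0.09) = (e^(-0.09) - e^(0.09))/(e^(-0.09) + e^(0.09)) = -0.08976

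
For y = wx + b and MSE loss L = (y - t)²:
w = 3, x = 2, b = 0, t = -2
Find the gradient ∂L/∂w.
∂L/∂w = 32

y = wx + b = (3)(2) + 0 = 6
∂L/∂y = 2(y - t) = 2(6 - -2) = 16
∂y/∂w = x = 2
∂L/∂w = ∂L/∂y · ∂y/∂w = 16 × 2 = 32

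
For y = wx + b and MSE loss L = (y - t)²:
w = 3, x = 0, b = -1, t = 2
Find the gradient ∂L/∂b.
∂L/∂b = -6

y = wx + b = (3)(0) + -1 = -1
∂L/∂y = 2(y - t) = 2(-1 - 2) = -6
∂y/∂b = 1
∂L/∂b = ∂L/∂y · ∂y/∂b = -6 × 1 = -6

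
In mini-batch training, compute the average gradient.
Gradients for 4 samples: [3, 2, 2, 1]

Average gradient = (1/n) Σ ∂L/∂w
Average gradient = 2

Average = (1/4)(3 + 2 + 2 + 1) = 8/4 = 2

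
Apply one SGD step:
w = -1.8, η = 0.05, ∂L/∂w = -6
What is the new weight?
w_new = -1.5

w_new = w - η·∂L/∂w = -1.8 - 0.05×(-6) = -1.8 - (-0.3) = -1.5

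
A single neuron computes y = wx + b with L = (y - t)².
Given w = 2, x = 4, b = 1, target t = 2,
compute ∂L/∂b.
∂L/∂b = 14

y = wx + b = (2)(4) + 1 = 9
∂L/∂y = 2(y - t) = 2(9 - 2) = 14
∂y/∂b = 1
∂L/∂b = ∂L/∂y · ∂y/∂b = 14 × 1 = 14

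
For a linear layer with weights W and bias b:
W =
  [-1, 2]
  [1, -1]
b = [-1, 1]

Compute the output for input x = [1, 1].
y = [0, 1]

Wx = [-1×1 + 2×1, 1×1 + -1×1]
   = [1, 0]
y = Wx + b = [1 + -1, 0 + 1] = [0, 1]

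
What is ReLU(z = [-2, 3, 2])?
h = [0, 3, 2]

ReLU applied element-wise: max(0,-2)=0, max(0,3)=3, max(0,2)=2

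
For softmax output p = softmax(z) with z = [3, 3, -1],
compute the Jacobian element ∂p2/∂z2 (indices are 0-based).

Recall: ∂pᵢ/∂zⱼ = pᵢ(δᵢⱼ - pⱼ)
∂p2/∂z2 = 0.008992

p = softmax(z) = [0.4955, 0.4955, 0.009075]
p2 = 0.009075

∂p2/∂z2 = p2(1 - p2) = 0.009075 × (1 - 0.009075) = 0.008992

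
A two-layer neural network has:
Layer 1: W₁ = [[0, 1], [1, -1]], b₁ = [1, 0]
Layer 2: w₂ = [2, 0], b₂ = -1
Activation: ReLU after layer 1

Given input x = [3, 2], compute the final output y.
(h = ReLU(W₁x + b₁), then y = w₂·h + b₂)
y = 5

Layer 1 pre-activation: z₁ = [3, 1]
After ReLU: h = [3, 1]
Layer 2 output: y = 2×3 + 0×1 + -1 = 5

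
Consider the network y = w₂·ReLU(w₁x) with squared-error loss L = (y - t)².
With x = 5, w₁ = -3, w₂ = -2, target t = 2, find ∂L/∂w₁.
∂L/∂w₁ = 0

Forward pass:
z = w₁x = -3×5 = -15
h = ReLU(-15) = 0
y = w₂h = -2×0 = 0

Backward pass:
∂L/∂y = 2(y - t) = 2(0 - 2) = -4
∂y/∂h = w₂ = -2
∂h/∂z = 0 (ReLU derivative)
∂z/∂w₁ = x = 5

∂L/∂w₁ = -4 × -2 × 0 × 5 = 0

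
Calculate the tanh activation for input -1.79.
-0.9458

tanh(-1.79) = (e^(-1.79) - e^(1.79))/(e^(-1.79) + e^(1.79)) = -0.9458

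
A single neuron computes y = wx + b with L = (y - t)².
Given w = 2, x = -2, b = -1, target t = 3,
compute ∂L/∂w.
∂L/∂w = 32

y = wx + b = (2)(-2) + -1 = -5
∂L/∂y = 2(y - t) = 2(-5 - 3) = -16
∂y/∂w = x = -2
∂L/∂w = ∂L/∂y · ∂y/∂w = -16 × -2 = 32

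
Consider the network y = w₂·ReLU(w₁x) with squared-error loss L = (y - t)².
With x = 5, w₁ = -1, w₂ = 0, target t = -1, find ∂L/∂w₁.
∂L/∂w₁ = 0

Forward pass:
z = w₁x = -1×5 = -5
h = ReLU(-5) = 0
y = w₂h = 0×0 = 0

Backward pass:
∂L/∂y = 2(y - t) = 2(0 - -1) = 2
∂y/∂h = w₂ = 0
∂h/∂z = 0 (ReLU derivative)
∂z/∂w₁ = x = 5

∂L/∂w₁ = 2 × 0 × 0 × 5 = 0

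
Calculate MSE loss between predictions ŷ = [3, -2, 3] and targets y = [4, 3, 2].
MSE = 9

MSE = (1/3)((3-4)² + (-2-3)² + (3-2)²) = (1/3)(1 + 25 + 1) = 9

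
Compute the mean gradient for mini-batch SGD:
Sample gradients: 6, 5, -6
Average gradient = 1.667

Average = (1/3)(6 + 5 + -6) = 5/3 = 1.667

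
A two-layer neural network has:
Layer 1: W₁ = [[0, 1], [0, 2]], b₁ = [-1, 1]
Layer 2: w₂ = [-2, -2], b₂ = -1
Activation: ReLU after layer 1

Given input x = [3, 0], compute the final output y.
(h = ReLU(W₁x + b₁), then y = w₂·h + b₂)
y = -3

Layer 1 pre-activation: z₁ = [-1, 1]
After ReLU: h = [0, 1]
Layer 2 output: y = -2×0 + -2×1 + -1 = -3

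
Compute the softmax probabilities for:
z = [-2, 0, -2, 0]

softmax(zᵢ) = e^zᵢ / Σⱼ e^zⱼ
p = [0.0596, 0.4404, 0.0596, 0.4404]

exp(z) = [0.1353, 1, 0.1353, 1]
Sum = 2.271
p = [0.0596, 0.4404, 0.0596, 0.4404]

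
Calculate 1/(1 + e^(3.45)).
0.03077

sigmoid(-3.45) = 1/(1 + e^(3.45)) = 1/(1 + 31.5) = 0.03077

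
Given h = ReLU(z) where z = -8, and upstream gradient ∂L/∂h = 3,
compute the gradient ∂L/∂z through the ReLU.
∂L/∂z = 0

h = ReLU(-8) = 0
Since z < 0: ∂h/∂z = 0
∂L/∂z = ∂L/∂h · ∂h/∂z = 3 × 0 = 0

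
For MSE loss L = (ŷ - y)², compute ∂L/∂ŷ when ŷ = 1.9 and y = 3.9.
∂L/∂ŷ = -4.0

∂L/∂ŷ = 2(ŷ - y) = 2(1.9 - 3.9) = 2(-2.0) = -4.0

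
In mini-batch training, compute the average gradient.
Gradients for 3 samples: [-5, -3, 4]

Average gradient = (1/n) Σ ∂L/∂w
Average gradient = -1.333

Average = (1/3)(-5 + -3 + 4) = -4/3 = -1.333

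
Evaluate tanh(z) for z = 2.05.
0.9674

tanh(2.05) = (e^(2.05) - e^(-2.05))/(e^(2.05) + e^(-2.05)) = 0.9674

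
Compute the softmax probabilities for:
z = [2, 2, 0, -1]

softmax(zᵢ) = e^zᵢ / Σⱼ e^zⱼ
p = [0.4576, 0.4576, 0.0619, 0.0228]

exp(z) = [7.389, 7.389, 1, 0.3679]
Sum = 16.15
p = [0.4576, 0.4576, 0.0619, 0.0228]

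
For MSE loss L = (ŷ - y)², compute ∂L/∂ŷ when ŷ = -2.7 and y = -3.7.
∂L/∂ŷ = 2.0

∂L/∂ŷ = 2(ŷ - y) = 2(-2.7 - -3.7) = 2(1.0) = 2.0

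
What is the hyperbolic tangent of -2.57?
-0.9884

tanh(-2.57) = (e^(-2.57) - e^(2.57))/(e^(-2.57) + e^(2.57)) = -0.9884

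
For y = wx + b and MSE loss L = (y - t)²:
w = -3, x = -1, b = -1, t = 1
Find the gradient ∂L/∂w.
∂L/∂w = -2

y = wx + b = (-3)(-1) + -1 = 2
∂L/∂y = 2(y - t) = 2(2 - 1) = 2
∂y/∂w = x = -1
∂L/∂w = ∂L/∂y · ∂y/∂w = 2 × -1 = -2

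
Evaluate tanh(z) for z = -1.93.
-0.9587

tanh(-1.93) = (e^(-1.93) - e^(1.93))/(e^(-1.93) + e^(1.93)) = -0.9587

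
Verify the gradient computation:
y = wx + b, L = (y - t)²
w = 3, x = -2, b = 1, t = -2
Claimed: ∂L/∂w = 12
Correct

y = (3)(-2) + 1 = -5
∂L/∂y = 2(y - t) = 2(-5 - -2) = -6
∂y/∂w = x = -2
∂L/∂w = -6 × -2 = 12

Claimed value: 12
Correct: The correct gradient is 12.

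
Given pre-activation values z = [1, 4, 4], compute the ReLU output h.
h = [1, 4, 4]

ReLU applied element-wise: max(0,1)=1, max(0,4)=4, max(0,4)=4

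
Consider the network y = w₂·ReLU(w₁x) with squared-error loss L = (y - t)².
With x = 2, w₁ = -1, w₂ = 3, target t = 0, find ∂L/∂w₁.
∂L/∂w₁ = 0

Forward pass:
z = w₁x = -1×2 = -2
h = ReLU(-2) = 0
y = w₂h = 3×0 = 0

Backward pass:
∂L/∂y = 2(y - t) = 2(0 - 0) = 0
∂y/∂h = w₂ = 3
∂h/∂z = 0 (ReLU derivative)
∂z/∂w₁ = x = 2

∂L/∂w₁ = 0 × 3 × 0 × 2 = 0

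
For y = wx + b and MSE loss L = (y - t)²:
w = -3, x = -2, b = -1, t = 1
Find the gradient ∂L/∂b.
∂L/∂b = 8

y = wx + b = (-3)(-2) + -1 = 5
∂L/∂y = 2(y - t) = 2(5 - 1) = 8
∂y/∂b = 1
∂L/∂b = ∂L/∂y · ∂y/∂b = 8 × 1 = 8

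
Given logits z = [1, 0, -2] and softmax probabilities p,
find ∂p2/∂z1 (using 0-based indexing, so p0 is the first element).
∂p2/∂z1 = -0.009113

p = softmax(z) = [0.7054, 0.2595, 0.03512]
p2 = 0.03512, p1 = 0.2595

∂p2/∂z1 = -p2 × p1 = -0.03512 × 0.2595 = -0.009113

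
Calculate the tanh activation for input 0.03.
0.02999

tanh(0.03) = (e^(0.03) - e^(-0.03))/(e^(0.03) + e^(-0.03)) = 0.02999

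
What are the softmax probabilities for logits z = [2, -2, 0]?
p = [0.8668, 0.0159, 0.1173]

exp(z) = [7.389, 0.1353, 1]
Sum = 8.524
p = [0.8668, 0.0159, 0.1173]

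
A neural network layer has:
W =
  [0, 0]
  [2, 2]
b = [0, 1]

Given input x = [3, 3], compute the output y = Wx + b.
y = [0, 13]

Wx = [0×3 + 0×3, 2×3 + 2×3]
   = [0, 12]
y = Wx + b = [0 + 0, 12 + 1] = [0, 13]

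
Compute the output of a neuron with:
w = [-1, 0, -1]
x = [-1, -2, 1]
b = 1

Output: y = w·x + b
y = 1

y = (-1)(-1) + (0)(-2) + (-1)(1) + 1 = 1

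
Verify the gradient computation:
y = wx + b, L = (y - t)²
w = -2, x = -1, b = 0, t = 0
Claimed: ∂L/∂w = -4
Correct

y = (-2)(-1) + 0 = 2
∂L/∂y = 2(y - t) = 2(2 - 0) = 4
∂y/∂w = x = -1
∂L/∂w = 4 × -1 = -4

Claimed value: -4
Correct: The correct gradient is -4.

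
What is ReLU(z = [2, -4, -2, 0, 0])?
h = [2, 0, 0, 0, 0]

ReLU applied element-wise: max(0,2)=2, max(0,-4)=0, max(0,-2)=0, max(0,0)=0, max(0,0)=0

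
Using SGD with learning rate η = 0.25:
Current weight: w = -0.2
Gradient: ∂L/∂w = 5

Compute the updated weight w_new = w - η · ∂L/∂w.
w_new = -1.45

w_new = w - η·∂L/∂w = -0.2 - 0.25×(5) = -0.2 - (1.25) = -1.45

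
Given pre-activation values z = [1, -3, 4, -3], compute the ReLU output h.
h = [1, 0, 4, 0]

ReLU applied element-wise: max(0,1)=1, max(0,-3)=0, max(0,4)=4, max(0,-3)=0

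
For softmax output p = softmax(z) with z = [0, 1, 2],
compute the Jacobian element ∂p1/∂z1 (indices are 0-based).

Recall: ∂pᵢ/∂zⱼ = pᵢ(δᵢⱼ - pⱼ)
∂p1/∂z1 = 0.1848

p = softmax(z) = [0.09003, 0.2447, 0.6652]
p1 = 0.2447

∂p1/∂z1 = p1(1 - p1) = 0.2447 × (1 - 0.2447) = 0.1848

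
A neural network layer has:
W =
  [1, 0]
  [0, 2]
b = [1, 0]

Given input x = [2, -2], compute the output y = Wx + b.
y = [3, -4]

Wx = [1×2 + 0×-2, 0×2 + 2×-2]
   = [2, -4]
y = Wx + b = [2 + 1, -4 + 0] = [3, -4]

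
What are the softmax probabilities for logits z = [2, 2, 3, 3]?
p = [0.1345, 0.1345, 0.3655, 0.3655]

exp(z) = [7.389, 7.389, 20.09, 20.09]
Sum = 54.95
p = [0.1345, 0.1345, 0.3655, 0.3655]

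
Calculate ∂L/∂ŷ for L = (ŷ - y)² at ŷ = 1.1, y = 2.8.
∂L/∂ŷ = -3.4

∂L/∂ŷ = 2(ŷ - y) = 2(1.1 - 2.8) = 2(-1.7) = -3.4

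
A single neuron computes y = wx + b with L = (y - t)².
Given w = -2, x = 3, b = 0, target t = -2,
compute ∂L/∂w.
∂L/∂w = -24

y = wx + b = (-2)(3) + 0 = -6
∂L/∂y = 2(y - t) = 2(-6 - -2) = -8
∂y/∂w = x = 3
∂L/∂w = ∂L/∂y · ∂y/∂w = -8 × 3 = -24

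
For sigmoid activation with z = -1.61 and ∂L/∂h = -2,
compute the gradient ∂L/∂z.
∂L/∂z = -0.2777

σ(-1.61) = 0.1666
σ'(-1.61) = σ(-1.61)(1 - σ(-1.61)) = 0.1666 × 0.8334 = 0.1388
∂L/∂z = ∂L/∂h · σ'(z) = -2 × 0.1388 = -0.2777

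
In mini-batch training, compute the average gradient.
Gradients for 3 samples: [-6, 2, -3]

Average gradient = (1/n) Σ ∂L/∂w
Average gradient = -2.333

Average = (1/3)(-6 + 2 + -3) = -7/3 = -2.333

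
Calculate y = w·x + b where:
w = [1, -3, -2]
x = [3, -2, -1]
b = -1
y = 10

y = (1)(3) + (-3)(-2) + (-2)(-1) + -1 = 10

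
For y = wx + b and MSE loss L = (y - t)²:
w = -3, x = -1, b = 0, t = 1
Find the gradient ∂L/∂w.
∂L/∂w = -4

y = wx + b = (-3)(-1) + 0 = 3
∂L/∂y = 2(y - t) = 2(3 - 1) = 4
∂y/∂w = x = -1
∂L/∂w = ∂L/∂y · ∂y/∂w = 4 × -1 = -4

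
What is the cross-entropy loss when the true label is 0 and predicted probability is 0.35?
L = 0.4308

L = -0·log(0.35) - 1·log(0.65) = -log(0.65) = 0.4308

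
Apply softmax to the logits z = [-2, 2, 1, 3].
p = [0.0045, 0.2436, 0.0896, 0.6623]

exp(z) = [0.1353, 7.389, 2.718, 20.09]
Sum = 30.33
p = [0.0045, 0.2436, 0.0896, 0.6623]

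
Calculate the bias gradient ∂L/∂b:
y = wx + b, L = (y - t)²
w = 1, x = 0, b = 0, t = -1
∂L/∂b = 2

y = wx + b = (1)(0) + 0 = 0
∂L/∂y = 2(y - t) = 2(0 - -1) = 2
∂y/∂b = 1
∂L/∂b = ∂L/∂y · ∂y/∂b = 2 × 1 = 2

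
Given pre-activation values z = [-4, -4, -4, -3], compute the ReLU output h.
h = [0, 0, 0, 0]

ReLU applied element-wise: max(0,-4)=0, max(0,-4)=0, max(0,-4)=0, max(0,-3)=0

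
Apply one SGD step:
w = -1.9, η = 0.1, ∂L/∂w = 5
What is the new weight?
w_new = -2.4

w_new = w - η·∂L/∂w = -1.9 - 0.1×(5) = -1.9 - (0.5) = -2.4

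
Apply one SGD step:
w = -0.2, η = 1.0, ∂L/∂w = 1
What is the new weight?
w_new = -1.2

w_new = w - η·∂L/∂w = -0.2 - 1.0×(1) = -0.2 - (1) = -1.2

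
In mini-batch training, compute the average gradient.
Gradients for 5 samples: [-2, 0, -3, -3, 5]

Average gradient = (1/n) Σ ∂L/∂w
Average gradient = -0.6

Average = (1/5)(-2 + 0 + -3 + -3 + 5) = -3/5 = -0.6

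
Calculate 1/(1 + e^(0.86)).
0.2973

sigmoid(-0.86) = 1/(1 + e^(0.86)) = 1/(1 + 2.363) = 0.2973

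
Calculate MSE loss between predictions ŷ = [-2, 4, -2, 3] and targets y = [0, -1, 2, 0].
MSE = 13.5

MSE = (1/4)((-2-0)² + (4--1)² + (-2-2)² + (3-0)²) = (1/4)(4 + 25 + 16 + 9) = 13.5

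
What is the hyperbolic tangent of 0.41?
0.3885

tanh(0.41) = (e^(0.41) - e^(-0.41))/(e^(0.41) + e^(-0.41)) = 0.3885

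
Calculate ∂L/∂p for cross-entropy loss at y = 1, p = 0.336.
∂L/∂p = -2.976

∂L/∂p = -y/p + (1-y)/(1-p) = -1/0.336 + 0 = -2.976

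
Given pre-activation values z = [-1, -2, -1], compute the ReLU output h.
h = [0, 0, 0]

ReLU applied element-wise: max(0,-1)=0, max(0,-2)=0, max(0,-1)=0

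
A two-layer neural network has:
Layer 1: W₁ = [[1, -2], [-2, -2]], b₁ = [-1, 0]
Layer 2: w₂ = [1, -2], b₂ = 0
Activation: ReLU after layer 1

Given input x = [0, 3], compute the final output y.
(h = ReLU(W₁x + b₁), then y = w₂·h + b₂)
y = 0

Layer 1 pre-activation: z₁ = [-7, -6]
After ReLU: h = [0, 0]
Layer 2 output: y = 1×0 + -2×0 + 0 = 0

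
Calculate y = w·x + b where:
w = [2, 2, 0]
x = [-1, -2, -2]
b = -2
y = -8

y = (2)(-1) + (2)(-2) + (0)(-2) + -2 = -8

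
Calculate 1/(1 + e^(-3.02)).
0.9535

sigmoid(3.02) = 1/(1 + e^(-3.02)) = 1/(1 + 0.0488) = 0.9535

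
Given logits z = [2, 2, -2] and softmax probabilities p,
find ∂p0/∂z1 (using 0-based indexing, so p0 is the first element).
∂p0/∂z1 = -0.2455

p = softmax(z) = [0.4955, 0.4955, 0.009075]
p0 = 0.4955, p1 = 0.4955

∂p0/∂z1 = -p0 × p1 = -0.4955 × 0.4955 = -0.2455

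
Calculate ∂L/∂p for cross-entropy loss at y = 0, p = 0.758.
∂L/∂p = 4.132

∂L/∂p = -y/p + (1-y)/(1-p) = 0 + 1/0.242 = 4.132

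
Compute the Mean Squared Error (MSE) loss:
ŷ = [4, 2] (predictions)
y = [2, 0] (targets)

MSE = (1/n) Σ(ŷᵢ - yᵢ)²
MSE = 4

MSE = (1/2)((4-2)² + (2-0)²) = (1/2)(4 + 4) = 4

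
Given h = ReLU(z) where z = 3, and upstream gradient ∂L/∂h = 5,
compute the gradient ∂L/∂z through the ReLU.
∂L/∂z = 5

h = ReLU(3) = 3
Since z > 0: ∂h/∂z = 1
∂L/∂z = ∂L/∂h · ∂h/∂z = 5 × 1 = 5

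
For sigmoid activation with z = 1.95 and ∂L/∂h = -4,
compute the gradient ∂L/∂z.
∂L/∂z = -0.4362

σ(1.95) = 0.8754
σ'(1.95) = σ(1.95)(1 - σ(1.95)) = 0.8754 × 0.1246 = 0.109
∂L/∂z = ∂L/∂h · σ'(z) = -4 × 0.109 = -0.4362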